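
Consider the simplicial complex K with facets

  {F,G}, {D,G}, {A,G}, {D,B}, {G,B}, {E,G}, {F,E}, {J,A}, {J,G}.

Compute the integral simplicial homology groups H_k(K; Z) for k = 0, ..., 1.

H_0 = Z,  H_1 = Z^3.

We work with the vertex ordering A < B < D < E < F < G < J. The simplices of K, each written with vertices in increasing order, are:

  0-simplices (7): A, B, D, E, F, G, J
  1-simplices (9): AG, AJ, BD, BG, DG, EF, EG, FG, GJ

so the chain groups are C_0 ≅ Z^7, C_1 ≅ Z^9.

Boundary ∂_1: C_1 → C_0 sends each edge [p,q] (with p < q) to q − p. For instance
  ∂EG = G − E.
The resulting 7×9 matrix has rank 6, and its Smith normal form has invariant factors (1,1,1,1,1,1).

From H_k ≅ ker(∂_k) / im(∂_{k+1}) we obtain:

  H_0: rank C_0 − rank ∂_1 = 7 − 6 = 1, and the invariant factors of ∂_1 are all 1, so H_0 ≅ Z.
  H_1: rank ker ∂_1 − rank ∂_2 = (9 − 6) − 0 = 3, and there is no ∂_2, so H_1 ≅ Z^3.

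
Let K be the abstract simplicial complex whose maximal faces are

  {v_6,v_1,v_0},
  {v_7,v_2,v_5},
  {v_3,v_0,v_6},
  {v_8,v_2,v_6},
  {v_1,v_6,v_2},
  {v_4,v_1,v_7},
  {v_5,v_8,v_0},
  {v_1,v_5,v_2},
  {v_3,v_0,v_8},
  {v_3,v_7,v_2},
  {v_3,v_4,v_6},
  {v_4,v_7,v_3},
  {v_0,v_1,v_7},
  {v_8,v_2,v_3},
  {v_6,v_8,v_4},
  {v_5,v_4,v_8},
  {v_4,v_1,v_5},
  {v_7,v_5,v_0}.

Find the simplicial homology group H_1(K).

Fix the vertex order v_0 < v_1 < v_2 < v_3 < v_4 < v_5 < v_6 < v_7 < v_8 and write every simplex with vertices in increasing order. Then dim K = 2 and the simplices of K are:

  0-simplices (9): [v_0], [v_1], [v_2], [v_3], [v_4], [v_5], [v_6], [v_7], [v_8]
  1-simplices (27): (27 of them)
  2-simplices (18): (18 of them)

Hence C_0 ≅ Z^9, C_1 ≅ Z^27, C_2 ≅ Z^18.

∂_1: C_1 → C_0 maps an edge to its endpoints' difference, ∂[p,q] = q − p. For instance
  ∂[v_1,v_5] = [v_5] − [v_1].
As a 9×27 matrix over Z this has rank 8, with invariant factors (1,1,1,1,1,1,1,1).

∂_2: C_2 → C_1 sends each 2-simplex [p,q,r] to [q,r] − [p,r] + [p,q]. For instance
  ∂[v_0,v_1,v_7] = [v_1,v_7] − [v_0,v_7] + [v_0,v_1],
  ∂[v_1,v_2,v_5] = [v_2,v_5] − [v_1,v_5] + [v_1,v_2].
This gives a 27×18 integer matrix of rank 18; reducing to Smith normal form yields diagonal entries (1,1,1,1,1,1,1,1,1,1,1,1,1,1,1,1,1,2).

Reading off H_k = ker ∂_k / im ∂_{k+1}:

  H_1: rank ker ∂_1 − rank ∂_2 = (27 − 8) − 18 = 1, and ∂_2 has invariant factor 2 > 1, so H_1 ≅ Z ⊕ Z/2Z.

(K is a triangulation of the Klein bottle.)

H_1 = Z ⊕ Z/2Z.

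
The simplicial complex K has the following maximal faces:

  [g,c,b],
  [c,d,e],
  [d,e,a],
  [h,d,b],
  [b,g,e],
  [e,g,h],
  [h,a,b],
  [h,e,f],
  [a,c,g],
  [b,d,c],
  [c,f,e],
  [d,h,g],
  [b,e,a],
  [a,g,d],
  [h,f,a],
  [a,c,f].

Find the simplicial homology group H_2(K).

H_2 = Z.

K has 8 vertices, 24 edges, 16 triangles.
rank ∂_2 = 15, rank ∂_3 = 0 ⇒ b_2 = 16 − 15 − 0 = 1. So H_2 = Z.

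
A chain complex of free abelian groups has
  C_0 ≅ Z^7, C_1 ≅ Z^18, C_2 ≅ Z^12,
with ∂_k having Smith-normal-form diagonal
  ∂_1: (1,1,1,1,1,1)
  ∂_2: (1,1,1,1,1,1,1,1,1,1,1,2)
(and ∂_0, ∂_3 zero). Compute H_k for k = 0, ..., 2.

H_0 = Z,  H_1 = Z/2,  H_2 = 0.

H_0: b_0 = 7 − 0 − 6 = 1; torsion from ∂_1 factors > 1: none. So H_0 = Z.
H_1: b_1 = 18 − 6 − 12 = 0; torsion from ∂_2 factors > 1: [2]. So H_1 = Z/2.
H_2: b_2 = 12 − 12 − 0 = 0; torsion from ∂_3 factors > 1: none. So H_2 = 0.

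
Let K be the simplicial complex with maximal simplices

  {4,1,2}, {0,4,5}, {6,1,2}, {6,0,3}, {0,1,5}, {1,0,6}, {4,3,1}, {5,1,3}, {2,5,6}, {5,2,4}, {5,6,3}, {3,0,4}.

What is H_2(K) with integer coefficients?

H_2 ≅ 0.

Order the vertices as 0 < 1 < 2 < 3 < 4 < 5 < 6. Listing each simplex with vertices in this order, K has dimension 2 with simplices:

  0-simplices (7): [0], [1], [2], [3], [4], [5], [6]
  1-simplices (18): [0,1], [0,3], [0,4], [0,5], [0,6], [1,2], [1,3], [1,4], [1,5], [1,6], [2,4], [2,5], [2,6], [3,4], [3,5], [3,6], [4,5], [5,6]
  2-simplices (12): [0,1,5], [0,1,6], [0,3,4], [0,3,6], [0,4,5], [1,2,4], [1,2,6], [1,3,4], [1,3,5], [2,4,5], [2,5,6], [3,5,6]

so the chain groups are C_0 ≅ Z^7, C_1 ≅ Z^18, C_2 ≅ Z^12.

Boundary ∂_1: C_1 → C_0 sends each edge [p,q] (with p < q) to q − p. For instance
  ∂[1,6] = [6] − [1].
As a 7×18 matrix over Z this has rank 6, with invariant factors (1,1,1,1,1,1).

Boundary ∂_2: C_2 → C_1 sends each 2-simplex [p,q,r] to [q,r] − [p,r] + [p,q]. For instance
  ∂[0,3,6] = [3,6] − [0,6] + [0,3],
  ∂[1,3,4] = [3,4] − [1,4] + [1,3].
This gives a 18×12 integer matrix of rank 12; reducing to Smith normal form yields diagonal entries (1,1,1,1,1,1,1,1,1,1,1,2).

From H_k ≅ ker(∂_k) / im(∂_{k+1}) we obtain:

  H_2: rank ker ∂_2 − rank ∂_3 = (12 − 12) − 0 = 0, and there is no ∂_3, so H_2 ≅ 0.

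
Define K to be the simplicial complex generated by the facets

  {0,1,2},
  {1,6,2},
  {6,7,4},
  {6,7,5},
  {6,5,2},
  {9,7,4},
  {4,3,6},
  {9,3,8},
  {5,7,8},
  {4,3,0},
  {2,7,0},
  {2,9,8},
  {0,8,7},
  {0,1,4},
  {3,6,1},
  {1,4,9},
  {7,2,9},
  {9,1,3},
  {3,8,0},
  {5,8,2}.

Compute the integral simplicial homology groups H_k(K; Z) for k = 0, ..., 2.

H_0 ≅ Z,  H_1 ≅ Z ⊕ Z/2,  H_2 = 0.

We work with the vertex ordering 0 < 1 < 2 < 3 < 4 < 5 < 6 < 7 < 8 < 9. The simplices of K, each written with vertices in increasing order, are:

  0-simplices (10): [0], [1], [2], [3], [4], [5], [6], [7], [8], [9]
  1-simplices (30): (30 of them)
  2-simplices (20): (20 of them)

giving chain groups C_0 ≅ Z^10, C_1 ≅ Z^30, C_2 ≅ Z^20.

∂_1: C_1 → C_0 is given by ∂[p,q] = [q] − [p].
As a 10×30 matrix over Z this has rank 9, with invariant factors (1,1,1,1,1,1,1,1,1).

Boundary ∂_2: C_2 → C_1 sends each 2-simplex [p,q,r] to [q,r] − [p,r] + [p,q]. For instance
  ∂[4,6,7] = [6,7] − [4,7] + [4,6],
  ∂[2,5,6] = [5,6] − [2,6] + [2,5].
As a 30×20 matrix over Z this has rank 20, with invariant factors (1,1,1,1,1,1,1,1,1,1,1,1,1,1,1,1,1,1,1,2).

Now H_k = ker ∂_k / im ∂_{k+1}, so:

  H_0: rank C_0 − rank ∂_1 = 10 − 9 = 1, and the invariant factors of ∂_1 are all 1, so H_0 ≅ Z.
  H_1: rank ker ∂_1 − rank ∂_2 = (30 − 9) − 20 = 1, and ∂_2 has invariant factor 2 > 1, so H_1 ≅ Z ⊕ Z/2.
  H_2: rank ker ∂_2 − rank ∂_3 = (20 − 20) − 0 = 0, and there is no ∂_3, so H_2 ≅ 0.

(K is a triangulation of the Klein bottle.)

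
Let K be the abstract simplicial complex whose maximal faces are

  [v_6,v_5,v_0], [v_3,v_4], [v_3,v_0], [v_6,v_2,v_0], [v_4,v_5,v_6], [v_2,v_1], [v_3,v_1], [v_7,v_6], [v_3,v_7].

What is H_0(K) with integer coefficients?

Take the total order v_0 < v_1 < v_2 < v_3 < v_4 < v_5 < v_6 < v_7 on the vertex set. Then K (dimension 2) consists of the simplices:

  0-simplices (8): [v_0], [v_1], [v_2], [v_3], [v_4], [v_5], [v_6], [v_7]
  1-simplices (13): [v_0,v_2], [v_0,v_3], [v_0,v_5], [v_0,v_6], [v_1,v_2], [v_1,v_3], [v_2,v_6], [v_3,v_4], [v_3,v_7], [v_4,v_5], [v_4,v_6], [v_5,v_6], [v_6,v_7]
  2-simplices (3): [v_0,v_2,v_6], [v_0,v_5,v_6], [v_4,v_5,v_6]

giving chain groups C_0 ≅ Z^8, C_1 ≅ Z^13, C_2 ≅ Z^3.

Boundary ∂_1: C_1 → C_0 is given by ∂[p,q] = [q] − [p]. For instance
  ∂[v_4,v_5] = [v_5] − [v_4].
The 8×13 boundary matrix has rank 7 and Smith normal form diag(1,1,1,1,1,1,1).

Boundary ∂_2: C_2 → C_1 maps a triangle to the signed sum of its edges. For instance
  ∂[v_0,v_5,v_6] = [v_5,v_6] − [v_0,v_6] + [v_0,v_5],
  ∂[v_4,v_5,v_6] = [v_5,v_6] − [v_4,v_6] + [v_4,v_5].
The 13×3 boundary matrix has rank 3 and Smith normal form diag(1,1,1).

Now H_k = ker ∂_k / im ∂_{k+1}, so:

  H_0: rank C_0 − rank ∂_1 = 8 − 7 = 1, and the invariant factors of ∂_1 are all 1, so H_0 ≅ Z.

H_0 ≅ Z.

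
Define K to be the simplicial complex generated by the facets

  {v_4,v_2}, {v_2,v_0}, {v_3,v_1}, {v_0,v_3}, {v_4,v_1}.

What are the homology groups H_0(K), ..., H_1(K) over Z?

K has 5 vertices, 5 edges.
rank ∂_0 = 0, rank ∂_1 = 4 ⇒ b_0 = 5 − 0 − 4 = 1; all invariant factors of ∂_1 are 1 so no torsion. So H_0 = Z.
rank ∂_1 = 4, rank ∂_2 = 0 ⇒ b_1 = 5 − 4 − 0 = 1. So H_1 = Z.

H_0 = Z,  H_1 = Z.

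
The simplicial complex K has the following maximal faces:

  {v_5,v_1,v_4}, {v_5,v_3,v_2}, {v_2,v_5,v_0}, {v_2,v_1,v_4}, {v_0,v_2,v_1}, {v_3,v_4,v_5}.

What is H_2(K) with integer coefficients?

Order the vertices as v_0 < v_1 < v_2 < v_3 < v_4 < v_5. Listing each simplex with vertices in this order, K has dimension 2 with simplices:

  0-simplices (6): [v_0], [v_1], [v_2], [v_3], [v_4], [v_5]
  1-simplices (12): [v_0,v_1], [v_0,v_2], [v_0,v_5], [v_1,v_2], [v_1,v_4], [v_1,v_5], [v_2,v_3], [v_2,v_4], [v_2,v_5], [v_3,v_4], [v_3,v_5], [v_4,v_5]
  2-simplices (6): [v_0,v_1,v_2], [v_0,v_2,v_5], [v_1,v_2,v_4], [v_1,v_4,v_5], [v_2,v_3,v_5], [v_3,v_4,v_5]

giving chain groups C_0 ≅ Z^6, C_1 ≅ Z^12, C_2 ≅ Z^6.

Boundary ∂_1: C_1 → C_0 sends each edge [p,q] (with p < q) to q − p.
This gives a 6×12 integer matrix of rank 5; reducing to Smith normal form yields diagonal entries (1,1,1,1,1).

∂_2: C_2 → C_1 acts by ∂[p,q,r] = [q,r] − [p,r] + [p,q]. For instance
  ∂[v_0,v_2,v_5] = [v_2,v_5] − [v_0,v_5] + [v_0,v_2],
  ∂[v_3,v_4,v_5] = [v_4,v_5] − [v_3,v_5] + [v_3,v_4].
The 12×6 boundary matrix has rank 6 and Smith normal form diag(1,1,1,1,1,1).

Now H_k = ker ∂_k / im ∂_{k+1}, so:

  H_2: rank ker ∂_2 − rank ∂_3 = (6 − 6) − 0 = 0, and there is no ∂_3, so H_2 = 0.

H_2 ≅ 0.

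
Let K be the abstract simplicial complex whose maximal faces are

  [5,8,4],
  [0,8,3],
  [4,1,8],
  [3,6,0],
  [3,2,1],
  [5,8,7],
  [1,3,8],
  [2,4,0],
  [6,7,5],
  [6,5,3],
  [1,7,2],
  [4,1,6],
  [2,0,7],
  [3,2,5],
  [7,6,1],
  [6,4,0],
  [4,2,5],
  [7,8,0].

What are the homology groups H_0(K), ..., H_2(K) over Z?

H_0 = Z,  H_1 = Z^2,  H_2 = Z.

Fix the vertex order 0 < 1 < 2 < 3 < 4 < 5 < 6 < 7 < 8 and write every simplex with vertices in increasing order. Then dim K = 2 and the simplices of K are:

  0-simplices (9): [0], [1], [2], [3], [4], [5], [6], [7], [8]
  1-simplices (27): (27 of them)
  2-simplices (18): [0,2,4], [0,2,7], [0,3,6], [0,3,8], [0,4,6], [0,7,8], [1,2,3], [1,2,7], [1,3,8], [1,4,6], [1,4,8], [1,6,7], [2,3,5], [2,4,5], [3,5,6], [4,5,8], [5,6,7], [5,7,8]

so the chain groups are C_0 ≅ Z^9, C_1 ≅ Z^27, C_2 ≅ Z^18.

∂_1: C_1 → C_0 is given by ∂[p,q] = [q] − [p].
The 9×27 boundary matrix has rank 8 and Smith normal form diag(1,1,1,1,1,1,1,1).

Boundary ∂_2: C_2 → C_1 sends each 2-simplex [p,q,r] to [q,r] − [p,r] + [p,q]. For instance
  ∂[1,2,7] = [2,7] − [1,7] + [1,2],
  ∂[5,7,8] = [7,8] − [5,8] + [5,7].
This gives a 27×18 integer matrix of rank 17; reducing to Smith normal form yields diagonal entries (1,1,1,1,1,1,1,1,1,1,1,1,1,1,1,1,1).

Reading off H_k = ker ∂_k / im ∂_{k+1}:

  H_0: rank C_0 − rank ∂_1 = 9 − 8 = 1, and the invariant factors of ∂_1 are all 1, so H_0 = Z.
  H_1: rank ker ∂_1 − rank ∂_2 = (27 − 8) − 17 = 2, and the invariant factors of ∂_2 are all 1, so H_1 = Z^2.
  H_2: rank ker ∂_2 − rank ∂_3 = (18 − 17) − 0 = 1, and there is no ∂_3, so H_2 = Z.

As a check, the Euler characteristic is 9 − 27 + 18 = 0, which agrees with 1 − 2 + 1 = 0.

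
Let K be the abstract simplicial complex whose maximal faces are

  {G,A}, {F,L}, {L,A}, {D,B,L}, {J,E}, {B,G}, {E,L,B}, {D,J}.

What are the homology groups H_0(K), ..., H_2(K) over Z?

H_0 ≅ Z,  H_1 ≅ Z^2,  H_2 = 0.

Order the vertices as A < B < D < E < F < G < J < L. Listing each simplex with vertices in this order, K has dimension 2 with simplices:

  0-simplices (8): A, B, D, E, F, G, J, L
  1-simplices (11): AG, AL, BD, BE, BG, BL, DJ, DL, EJ, EL, FL
  2-simplices (2): BDL, BEL

giving chain groups C_0 ≅ Z^8, C_1 ≅ Z^11, C_2 ≅ Z^2.

Boundary ∂_1: C_1 → C_0 is given by ∂[p,q] = [q] − [p]. For instance
  ∂BE = E − B.
This gives a 8×11 integer matrix of rank 7; reducing to Smith normal form yields diagonal entries (1,1,1,1,1,1,1).

The boundary map ∂_2: C_2 → C_1 maps a triangle to the signed sum of its edges. For instance
  ∂BEL = EL − BL + BE,
  ∂BDL = DL − BL + BD.
The resulting 11×2 matrix has rank 2, and its Smith normal form has invariant factors (1,1).

Now H_k = ker ∂_k / im ∂_{k+1}, so:

  H_0: rank C_0 − rank ∂_1 = 8 − 7 = 1, and the invariant factors of ∂_1 are all 1, so H_0 ≅ Z.
  H_1: rank ker ∂_1 − rank ∂_2 = (11 − 7) − 2 = 2, and the invariant factors of ∂_2 are all 1, so H_1 ≅ Z^2.
  H_2: rank ker ∂_2 − rank ∂_3 = (2 − 2) − 0 = 0, and there is no ∂_3, so H_2 ≅ 0.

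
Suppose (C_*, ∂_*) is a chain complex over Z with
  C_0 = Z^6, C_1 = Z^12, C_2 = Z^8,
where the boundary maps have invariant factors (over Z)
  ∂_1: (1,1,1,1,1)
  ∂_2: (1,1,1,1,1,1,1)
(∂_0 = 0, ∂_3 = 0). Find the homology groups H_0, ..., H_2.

H_0: b_0 = 6 − 0 − 5 = 1; torsion from ∂_1 factors > 1: none. So H_0 = Z.
H_1: b_1 = 12 − 5 − 7 = 0; torsion from ∂_2 factors > 1: none. So H_1 = 0.
H_2: b_2 = 8 − 7 − 0 = 1; torsion from ∂_3 factors > 1: none. So H_2 = Z.

H_0 = Z,  H_1 = 0,  H_2 = Z.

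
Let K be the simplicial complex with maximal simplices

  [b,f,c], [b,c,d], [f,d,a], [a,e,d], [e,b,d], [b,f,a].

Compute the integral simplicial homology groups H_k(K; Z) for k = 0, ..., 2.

K has 6 vertices, 12 edges, 6 triangles.
rank ∂_0 = 0, rank ∂_1 = 5 ⇒ b_0 = 6 − 0 − 5 = 1; all invariant factors of ∂_1 are 1 so no torsion. So H_0 ≅ Z.
rank ∂_1 = 5, rank ∂_2 = 6 ⇒ b_1 = 12 − 5 − 6 = 1; all invariant factors of ∂_2 are 1 so no torsion. So H_1 ≅ Z.
rank ∂_2 = 6, rank ∂_3 = 0 ⇒ b_2 = 6 − 6 − 0 = 0. So H_2 ≅ 0.

H_0 = Z,  H_1 = Z,  H_2 = 0.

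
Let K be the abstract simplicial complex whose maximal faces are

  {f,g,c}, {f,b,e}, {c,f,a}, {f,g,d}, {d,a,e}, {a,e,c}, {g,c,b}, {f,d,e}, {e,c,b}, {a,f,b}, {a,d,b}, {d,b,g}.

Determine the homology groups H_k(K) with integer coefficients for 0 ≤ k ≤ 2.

H_0 = Z,  H_1 = Z/2,  H_2 = 0.

Fix the vertex order a < b < c < d < e < f < g and write every simplex with vertices in increasing order. Then dim K = 2 and the simplices of K are:

  0-simplices (7): a, b, c, d, e, f, g
  1-simplices (18): ab, ac, ad, ae, af, bc, bd, be, bf, bg, ce, cf, cg, de, df, dg, ef, fg
  2-simplices (12): abd, abf, ace, acf, ade, bce, bcg, bdg, bef, cfg, def, dfg

Hence C_0 ≅ Z^7, C_1 ≅ Z^18, C_2 ≅ Z^12.

The boundary map ∂_1: C_1 → C_0 is given by ∂[p,q] = [q] − [p]. For instance
  ∂bf = f − b.
The resulting 7×18 matrix has rank 6, and its Smith normal form has invariant factors (1,1,1,1,1,1).

The boundary map ∂_2: C_2 → C_1 sends each 2-simplex [p,q,r] to [q,r] − [p,r] + [p,q]. For instance
  ∂dfg = fg − dg + df,
  ∂abd = bd − ad + ab.
The resulting 18×12 matrix has rank 12, and its Smith normal form has invariant factors (1,1,1,1,1,1,1,1,1,1,1,2).

Reading off H_k = ker ∂_k / im ∂_{k+1}:

  H_0: rank C_0 − rank ∂_1 = 7 − 6 = 1, and the invariant factors of ∂_1 are all 1, so H_0 = Z.
  H_1: rank ker ∂_1 − rank ∂_2 = (18 − 6) − 12 = 0, and ∂_2 has invariant factor 2 > 1, so H_1 = Z/2.
  H_2: rank ker ∂_2 − rank ∂_3 = (12 − 12) − 0 = 0, and there is no ∂_3, so H_2 = 0.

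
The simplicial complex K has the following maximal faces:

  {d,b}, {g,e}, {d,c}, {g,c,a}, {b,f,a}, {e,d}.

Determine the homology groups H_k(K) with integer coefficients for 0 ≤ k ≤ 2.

H_0 ≅ Z,  H_1 ≅ Z^2,  H_2 = 0.

Fix the vertex order a < b < c < d < e < f < g and write every simplex with vertices in increasing order. Then dim K = 2 and the simplices of K are:

  0-simplices (7): a, b, c, d, e, f, g
  1-simplices (10): ab, ac, af, ag, bd, bf, cd, cg, de, eg
  2-simplices (2): abf, acg

giving chain groups C_0 ≅ Z^7, C_1 ≅ Z^10, C_2 ≅ Z^2.

∂_1: C_1 → C_0 is given by ∂[p,q] = [q] − [p]. For instance
  ∂eg = g − e.
As a 7×10 matrix over Z this has rank 6, with invariant factors (1,1,1,1,1,1).

∂_2: C_2 → C_1 sends each 2-simplex [p,q,r] to [q,r] − [p,r] + [p,q]. For instance
  ∂abf = bf − af + ab,
  ∂acg = cg − ag + ac.
As a 10×2 matrix over Z this has rank 2, with invariant factors (1,1).

Computing H_k = (kernel of ∂_k) / (image of ∂_{k+1}):

  H_0: rank C_0 − rank ∂_1 = 7 − 6 = 1, and the invariant factors of ∂_1 are all 1, so H_0 = Z.
  H_1: rank ker ∂_1 − rank ∂_2 = (10 − 6) − 2 = 2, and the invariant factors of ∂_2 are all 1, so H_1 = Z^2.
  H_2: rank ker ∂_2 − rank ∂_3 = (2 − 2) − 0 = 0, and there is no ∂_3, so H_2 = 0.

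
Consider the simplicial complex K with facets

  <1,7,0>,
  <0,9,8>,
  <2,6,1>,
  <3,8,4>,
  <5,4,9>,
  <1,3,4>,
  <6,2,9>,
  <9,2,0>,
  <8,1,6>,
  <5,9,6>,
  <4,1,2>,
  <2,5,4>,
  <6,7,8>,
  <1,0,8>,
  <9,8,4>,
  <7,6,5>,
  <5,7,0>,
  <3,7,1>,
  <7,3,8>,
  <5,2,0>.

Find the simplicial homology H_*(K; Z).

H_0 ≅ Z,  H_1 ≅ Z ⊕ Z/2Z,  H_2 = 0.

Order the vertices as 0 < 1 < 2 < 3 < 4 < 5 < 6 < 7 < 8 < 9. Listing each simplex with vertices in this order, K has dimension 2 with simplices:

  0-simplices (10): [0], [1], [2], [3], [4], [5], [6], [7], [8], [9]
  1-simplices (30): (30 of them)
  2-simplices (20): (20 of them)

so the chain groups are C_0 ≅ Z^10, C_1 ≅ Z^30, C_2 ≅ Z^20.

The boundary map ∂_1: C_1 → C_0 is given by ∂[p,q] = [q] − [p]. For instance
  ∂[0,1] = [1] − [0].
The resulting 10×30 matrix has rank 9, and its Smith normal form has invariant factors (1,1,1,1,1,1,1,1,1).

Boundary ∂_2: C_2 → C_1 acts by ∂[p,q,r] = [q,r] − [p,r] + [p,q]. For instance
  ∂[1,3,4] = [3,4] − [1,4] + [1,3],
  ∂[0,2,9] = [2,9] − [0,9] + [0,2].
The 30×20 boundary matrix has rank 20 and Smith normal form diag(1,1,1,1,1,1,1,1,1,1,1,1,1,1,1,1,1,1,1,2).

Reading off H_k = ker ∂_k / im ∂_{k+1}:

  H_0: rank C_0 − rank ∂_1 = 10 − 9 = 1, and the invariant factors of ∂_1 are all 1, so H_0 = Z.
  H_1: rank ker ∂_1 − rank ∂_2 = (30 − 9) − 20 = 1, and ∂_2 has invariant factor 2 > 1, so H_1 = Z ⊕ Z/2Z.
  H_2: rank ker ∂_2 − rank ∂_3 = (20 − 20) − 0 = 0, and there is no ∂_3, so H_2 = 0.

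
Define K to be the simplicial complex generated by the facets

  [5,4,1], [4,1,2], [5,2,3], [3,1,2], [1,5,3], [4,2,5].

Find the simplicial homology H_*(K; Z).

Take the total order 1 < 2 < 3 < 4 < 5 on the vertex set. Then K (dimension 2) consists of the simplices:

  0-simplices (5): [1], [2], [3], [4], [5]
  1-simplices (9): [1,2], [1,3], [1,4], [1,5], [2,3], [2,4], [2,5], [3,5], [4,5]
  2-simplices (6): [1,2,3], [1,2,4], [1,3,5], [1,4,5], [2,3,5], [2,4,5]

giving chain groups C_0 ≅ Z^5, C_1 ≅ Z^9, C_2 ≅ Z^6.

∂_1: C_1 → C_0 sends each edge [p,q] (with p < q) to q − p. For instance
  ∂[1,4] = [4] − [1].
This gives a 5×9 integer matrix of rank 4; reducing to Smith normal form yields diagonal entries (1,1,1,1).

Boundary ∂_2: C_2 → C_1 maps a triangle to the signed sum of its edges. For instance
  ∂[1,2,3] = [2,3] − [1,3] + [1,2],
  ∂[1,3,5] = [3,5] − [1,5] + [1,3].
The resulting 9×6 matrix has rank 5, and its Smith normal form has invariant factors (1,1,1,1,1).

From H_k ≅ ker(∂_k) / im(∂_{k+1}) we obtain:

  H_0: rank C_0 − rank ∂_1 = 5 − 4 = 1, and the invariant factors of ∂_1 are all 1, so H_0 ≅ Z.
  H_1: rank ker ∂_1 − rank ∂_2 = (9 − 4) − 5 = 0, and the invariant factors of ∂_2 are all 1, so H_1 ≅ 0.
  H_2: rank ker ∂_2 − rank ∂_3 = (6 − 5) − 0 = 1, and there is no ∂_3, so H_2 ≅ Z.

(K is a triangulation of the 2-sphere S^2.)

H_0 ≅ Z,  H_1 = 0,  H_2 ≅ Z.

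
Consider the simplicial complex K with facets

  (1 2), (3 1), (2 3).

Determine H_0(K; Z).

H_0 ≅ Z.

We work with the vertex ordering 1 < 2 < 3. The simplices of K, each written with vertices in increasing order, are:

  0-simplices (3): [1], [2], [3]
  1-simplices (3): [1,2], [1,3], [2,3]

giving chain groups C_0 ≅ Z^3, C_1 ≅ Z^3.

∂_1: C_1 → C_0 sends each edge [p,q] (with p < q) to q − p.
This gives a 3×3 integer matrix of rank 2; reducing to Smith normal form yields diagonal entries (1,1).

Reading off H_k = ker ∂_k / im ∂_{k+1}:

  H_0: rank C_0 − rank ∂_1 = 3 − 2 = 1, and the invariant factors of ∂_1 are all 1, so H_0 = Z.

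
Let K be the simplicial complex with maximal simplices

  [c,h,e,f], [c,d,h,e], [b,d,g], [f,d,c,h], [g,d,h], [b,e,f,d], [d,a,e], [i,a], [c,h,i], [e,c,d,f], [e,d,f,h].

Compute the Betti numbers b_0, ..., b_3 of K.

b_0 = 1, b_1 = 1, b_2 = 0, b_3 = 1.

Take the total order a < b < c < d < e < f < g < h < i on the vertex set. Then K (dimension 3) consists of the simplices:

  0-simplices (9): a, b, c, d, e, f, g, h, i
  1-simplices (21): ad, ae, ai, bd, be, bf, bg, cd, ce, cf, ch, ci, de, df, dg, dh, ef, eh, fh, gh, hi
  2-simplices (17): ade, bde, bdf, bdg, bef, cde, cdf, cdh, cef, ceh, cfh, chi, def, deh, dfh, dgh, efh
  3-simplices (6): bdef, cdef, cdeh, cdfh, cefh, defh

Hence C_0 ≅ Z^9, C_1 ≅ Z^21, C_2 ≅ Z^17, C_3 ≅ Z^6.

The boundary map ∂_1: C_1 → C_0 is given by ∂[p,q] = [q] − [p]. For instance
  ∂ef = f − e.
As a 9×21 matrix over Z this has rank 8, with invariant factors (1,1,1,1,1,1,1,1).

Boundary ∂_2: C_2 → C_1 maps a triangle to the signed sum of its edges. For instance
  ∂efh = fh − eh + ef,
  ∂bdg = dg − bg + bd.
The resulting 21×17 matrix has rank 12, and its Smith normal form has invariant factors (1,1,1,1,1,1,1,1,1,1,1,1).

The boundary map ∂_3: C_3 → C_2 sends each 3-simplex σ to the alternating sum Σ_i (−1)^i (σ with its i-th vertex removed). For instance
  ∂cefh = efh − cfh + ceh − cef,
  ∂cdfh = dfh − cfh + cdh − cdf.
The resulting 17×6 matrix has rank 5, and its Smith normal form has invariant factors (1,1,1,1,1).

From H_k ≅ ker(∂_k) / im(∂_{k+1}) we obtain:

  H_0: rank C_0 − rank ∂_1 = 9 − 8 = 1, and the invariant factors of ∂_1 are all 1, so H_0 ≅ Z.
  H_1: rank ker ∂_1 − rank ∂_2 = (21 − 8) − 12 = 1, and the invariant factors of ∂_2 are all 1, so H_1 ≅ Z.
  H_2: rank ker ∂_2 − rank ∂_3 = (17 − 12) − 5 = 0, and the invariant factors of ∂_3 are all 1, so H_2 ≅ 0.
  H_3: rank ker ∂_3 − rank ∂_4 = (6 − 5) − 0 = 1, and there is no ∂_4, so H_3 ≅ Z.

As a check, the Euler characteristic is 9 − 21 + 17 − 6 = -1, which agrees with 1 − 1 + 0 − 1 = -1.

Hence the Betti numbers are b_0 = 1, b_1 = 1, b_2 = 0, b_3 = 1.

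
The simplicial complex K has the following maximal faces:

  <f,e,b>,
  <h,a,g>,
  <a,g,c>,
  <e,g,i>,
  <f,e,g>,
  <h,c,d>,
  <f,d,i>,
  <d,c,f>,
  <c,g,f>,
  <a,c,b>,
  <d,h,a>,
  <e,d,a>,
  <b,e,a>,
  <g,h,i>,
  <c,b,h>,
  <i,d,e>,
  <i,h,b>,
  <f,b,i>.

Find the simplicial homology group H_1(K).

We work with the vertex ordering a < b < c < d < e < f < g < h < i. The simplices of K, each written with vertices in increasing order, are:

  0-simplices (9): a, b, c, d, e, f, g, h, i
  1-simplices (27): ab, ac, ad, ae, ag, ah, bc, be, bf, bh, bi, cd, cf, cg, ch, de, df, dh, di, ef, eg, ei, fg, fi, gh, gi, hi
  2-simplices (18): abc, abe, acg, ade, adh, agh, bch, bef, bfi, bhi, cdf, cdh, cfg, dei, dfi, efg, egi, ghi

Hence C_0 ≅ Z^9, C_1 ≅ Z^27, C_2 ≅ Z^18.

∂_1: C_1 → C_0 is given by ∂[p,q] = [q] − [p]. For instance
  ∂ei = i − e.
The 9×27 boundary matrix has rank 8 and Smith normal form diag(1,1,1,1,1,1,1,1).

Boundary ∂_2: C_2 → C_1 acts by ∂[p,q,r] = [q,r] − [p,r] + [p,q]. For instance
  ∂bch = ch − bh + bc,
  ∂efg = fg − eg + ef.
The resulting 27×18 matrix has rank 18, and its Smith normal form has invariant factors (1,1,1,1,1,1,1,1,1,1,1,1,1,1,1,1,1,2).

Computing H_k = (kernel of ∂_k) / (image of ∂_{k+1}):

  H_1: rank ker ∂_1 − rank ∂_2 = (27 − 8) − 18 = 1, and ∂_2 has invariant factor 2 > 1, so H_1 = Z ⊕ Z/2.

H_1 ≅ Z ⊕ Z/2.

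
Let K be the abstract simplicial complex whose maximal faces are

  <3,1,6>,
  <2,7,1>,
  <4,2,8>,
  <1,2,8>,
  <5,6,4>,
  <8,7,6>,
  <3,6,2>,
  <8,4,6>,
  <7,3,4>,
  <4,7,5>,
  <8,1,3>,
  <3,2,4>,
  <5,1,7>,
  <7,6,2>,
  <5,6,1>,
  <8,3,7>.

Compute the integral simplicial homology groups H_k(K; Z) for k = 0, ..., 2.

H_0 = Z,  H_1 = Z^2,  H_2 = Z.

Take the total order 1 < 2 < 3 < 4 < 5 < 6 < 7 < 8 on the vertex set. Then K (dimension 2) consists of the simplices:

  0-simplices (8): [1], [2], [3], [4], [5], [6], [7], [8]
  1-simplices (24): (24 of them)
  2-simplices (16): [1,2,7], [1,2,8], [1,3,6], [1,3,8], [1,5,6], [1,5,7], [2,3,4], [2,3,6], [2,4,8], [2,6,7], [3,4,7], [3,7,8], [4,5,6], [4,5,7], [4,6,8], [6,7,8]

Hence C_0 ≅ Z^8, C_1 ≅ Z^24, C_2 ≅ Z^16.

The boundary map ∂_1: C_1 → C_0 is given by ∂[p,q] = [q] − [p].
The resulting 8×24 matrix has rank 7, and its Smith normal form has invariant factors (1,1,1,1,1,1,1).

The boundary map ∂_2: C_2 → C_1 acts by ∂[p,q,r] = [q,r] − [p,r] + [p,q]. For instance
  ∂[1,3,6] = [3,6] − [1,6] + [1,3],
  ∂[3,7,8] = [7,8] − [3,8] + [3,7].
This gives a 24×16 integer matrix of rank 15; reducing to Smith normal form yields diagonal entries (1,1,1,1,1,1,1,1,1,1,1,1,1,1,1).

Reading off H_k = ker ∂_k / im ∂_{k+1}:

  H_0: rank C_0 − rank ∂_1 = 8 − 7 = 1, and the invariant factors of ∂_1 are all 1, so H_0 ≅ Z.
  H_1: rank ker ∂_1 − rank ∂_2 = (24 − 7) − 15 = 2, and the invariant factors of ∂_2 are all 1, so H_1 ≅ Z^2.
  H_2: rank ker ∂_2 − rank ∂_3 = (16 − 15) − 0 = 1, and there is no ∂_3, so H_2 ≅ Z.

As a check, the Euler characteristic is 8 − 24 + 16 = 0, which agrees with 1 − 2 + 1 = 0.
(K is a triangulation of the torus T^2.)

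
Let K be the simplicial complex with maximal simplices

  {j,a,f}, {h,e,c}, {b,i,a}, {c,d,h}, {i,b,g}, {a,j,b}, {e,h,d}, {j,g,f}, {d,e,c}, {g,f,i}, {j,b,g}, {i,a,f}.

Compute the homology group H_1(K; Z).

H_1 ≅ 0.

Take the total order a < b < c < d < e < f < g < h < i < j on the vertex set. Then K (dimension 2) consists of the simplices:

  0-simplices (10): a, b, c, d, e, f, g, h, i, j
  1-simplices (18): ab, af, ai, aj, bg, bi, bj, cd, ce, ch, de, dh, eh, fg, fi, fj, gi, gj
  2-simplices (12): abi, abj, afi, afj, bgi, bgj, cde, cdh, ceh, deh, fgi, fgj

so the chain groups are C_0 ≅ Z^10, C_1 ≅ Z^18, C_2 ≅ Z^12.

∂_1: C_1 → C_0 is given by ∂[p,q] = [q] − [p]. For instance
  ∂aj = j − a.
The 10×18 boundary matrix has rank 8 and Smith normal form diag(1,1,1,1,1,1,1,1).

Boundary ∂_2: C_2 → C_1 sends each 2-simplex [p,q,r] to [q,r] − [p,r] + [p,q]. For instance
  ∂bgi = gi − bi + bg,
  ∂abj = bj − aj + ab.
As a 18×12 matrix over Z this has rank 10, with invariant factors (1,1,1,1,1,1,1,1,1,1).

Computing H_k = (kernel of ∂_k) / (image of ∂_{k+1}):

  H_1: rank ker ∂_1 − rank ∂_2 = (18 − 8) − 10 = 0, and the invariant factors of ∂_2 are all 1, so H_1 ≅ 0.

(K is a triangulation of the disjoint union of the 2-sphere S^2 and the 2-sphere S^2.)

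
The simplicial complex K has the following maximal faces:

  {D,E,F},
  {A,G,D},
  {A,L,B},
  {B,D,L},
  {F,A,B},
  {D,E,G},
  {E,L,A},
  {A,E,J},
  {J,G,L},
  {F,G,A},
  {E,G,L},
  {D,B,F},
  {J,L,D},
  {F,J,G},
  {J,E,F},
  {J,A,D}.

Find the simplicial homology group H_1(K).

Order the vertices as A < B < D < E < F < G < J < L. Listing each simplex with vertices in this order, K has dimension 2 with simplices:

  0-simplices (8): A, B, D, E, F, G, J, L
  1-simplices (24): AB, AD, AE, AF, AG, AJ, AL, BD, BF, BL, DE, DF, DG, DJ, DL, EF, EG, EJ, EL, FG, FJ, GJ, GL, JL
  2-simplices (16): ABF, ABL, ADG, ADJ, AEJ, AEL, AFG, BDF, BDL, DEF, DEG, DJL, EFJ, EGL, FGJ, GJL

so the chain groups are C_0 ≅ Z^8, C_1 ≅ Z^24, C_2 ≅ Z^16.

The boundary map ∂_1: C_1 → C_0 sends each edge [p,q] (with p < q) to q − p. For instance
  ∂EF = F − E.
This gives a 8×24 integer matrix of rank 7; reducing to Smith normal form yields diagonal entries (1,1,1,1,1,1,1).

Boundary ∂_2: C_2 → C_1 acts by ∂[p,q,r] = [q,r] − [p,r] + [p,q]. For instance
  ∂ADG = DG − AG + AD,
  ∂DEF = EF − DF + DE.
This gives a 24×16 integer matrix of rank 15; reducing to Smith normal form yields diagonal entries (1,1,1,1,1,1,1,1,1,1,1,1,1,1,1).

Now H_k = ker ∂_k / im ∂_{k+1}, so:

  H_1: rank ker ∂_1 − rank ∂_2 = (24 − 7) − 15 = 2, and the invariant factors of ∂_2 are all 1, so H_1 = Z^2.

H_1 ≅ Z^2.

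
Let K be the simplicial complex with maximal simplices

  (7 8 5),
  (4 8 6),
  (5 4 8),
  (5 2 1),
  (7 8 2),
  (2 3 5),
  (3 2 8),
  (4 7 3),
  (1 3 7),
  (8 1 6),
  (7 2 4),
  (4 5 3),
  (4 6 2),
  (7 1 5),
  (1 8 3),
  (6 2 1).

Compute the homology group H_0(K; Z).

H_0 = Z.

K has 8 vertices, 24 edges, 16 triangles.
rank ∂_0 = 0, rank ∂_1 = 7 ⇒ b_0 = 8 − 0 − 7 = 1; all invariant factors of ∂_1 are 1 so no torsion. So H_0 ≅ Z.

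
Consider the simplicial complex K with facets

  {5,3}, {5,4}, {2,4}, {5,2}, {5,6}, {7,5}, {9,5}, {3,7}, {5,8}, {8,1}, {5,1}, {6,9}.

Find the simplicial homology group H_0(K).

Take the total order 1 < 2 < 3 < 4 < 5 < 6 < 7 < 8 < 9 on the vertex set. Then K (dimension 1) consists of the simplices:

  0-simplices (9): [1], [2], [3], [4], [5], [6], [7], [8], [9]
  1-simplices (12): [1,5], [1,8], [2,4], [2,5], [3,5], [3,7], [4,5], [5,6], [5,7], [5,8], [5,9], [6,9]

so the chain groups are C_0 ≅ Z^9, C_1 ≅ Z^12.

The boundary map ∂_1: C_1 → C_0 maps an edge to its endpoints' difference, ∂[p,q] = q − p.
The 9×12 boundary matrix has rank 8 and Smith normal form diag(1,1,1,1,1,1,1,1).

Computing H_k = (kernel of ∂_k) / (image of ∂_{k+1}):

  H_0: rank C_0 − rank ∂_1 = 9 − 8 = 1, and the invariant factors of ∂_1 are all 1, so H_0 ≅ Z.

(K is a triangulation of a wedge of 4 circles.)

H_0 = Z.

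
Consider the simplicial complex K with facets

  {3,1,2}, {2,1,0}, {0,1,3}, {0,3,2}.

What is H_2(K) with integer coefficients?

Take the total order 0 < 1 < 2 < 3 on the vertex set. Then K (dimension 2) consists of the simplices:

  0-simplices (4): [0], [1], [2], [3]
  1-simplices (6): [0,1], [0,2], [0,3], [1,2], [1,3], [2,3]
  2-simplices (4): [0,1,2], [0,1,3], [0,2,3], [1,2,3]

Hence C_0 ≅ Z^4, C_1 ≅ Z^6, C_2 ≅ Z^4.

Boundary ∂_1: C_1 → C_0 maps an edge to its endpoints' difference, ∂[p,q] = q − p. For instance
  ∂[2,3] = [3] − [2].
The resulting 4×6 matrix has rank 3, and its Smith normal form has invariant factors (1,1,1).

The boundary map ∂_2: C_2 → C_1 sends each 2-simplex [p,q,r] to [q,r] − [p,r] + [p,q]. For instance
  ∂[1,2,3] = [2,3] − [1,3] + [1,2],
  ∂[0,1,2] = [1,2] − [0,2] + [0,1].
As a 6×4 matrix over Z this has rank 3, with invariant factors (1,1,1).

Now H_k = ker ∂_k / im ∂_{k+1}, so:

  H_2: rank ker ∂_2 − rank ∂_3 = (4 − 3) − 0 = 1, and there is no ∂_3, so H_2 = Z.

H_2 ≅ Z.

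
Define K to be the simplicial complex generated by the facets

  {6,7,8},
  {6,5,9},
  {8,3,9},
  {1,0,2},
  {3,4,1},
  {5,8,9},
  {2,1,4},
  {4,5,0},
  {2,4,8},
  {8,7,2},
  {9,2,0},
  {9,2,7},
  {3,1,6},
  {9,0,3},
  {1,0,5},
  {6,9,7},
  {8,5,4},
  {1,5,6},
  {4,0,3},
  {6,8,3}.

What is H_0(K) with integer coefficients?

Fix the vertex order 0 < 1 < 2 < 3 < 4 < 5 < 6 < 7 < 8 < 9 and write every simplex with vertices in increasing order. Then dim K = 2 and the simplices of K are:

  0-simplices (10): [0], [1], [2], [3], [4], [5], [6], [7], [8], [9]
  1-simplices (30): (30 of them)
  2-simplices (20): (20 of them)

Hence C_0 ≅ Z^10, C_1 ≅ Z^30, C_2 ≅ Z^20.

Boundary ∂_1: C_1 → C_0 is given by ∂[p,q] = [q] − [p].
As a 10×30 matrix over Z this has rank 9, with invariant factors (1,1,1,1,1,1,1,1,1).

∂_2: C_2 → C_1 acts by ∂[p,q,r] = [q,r] − [p,r] + [p,q]. For instance
  ∂[5,8,9] = [8,9] − [5,9] + [5,8],
  ∂[4,5,8] = [5,8] − [4,8] + [4,5].
As a 30×20 matrix over Z this has rank 20, with invariant factors (1,1,1,1,1,1,1,1,1,1,1,1,1,1,1,1,1,1,1,2).

Computing H_k = (kernel of ∂_k) / (image of ∂_{k+1}):

  H_0: rank C_0 − rank ∂_1 = 10 − 9 = 1, and the invariant factors of ∂_1 are all 1, so H_0 = Z.

H_0 ≅ Z.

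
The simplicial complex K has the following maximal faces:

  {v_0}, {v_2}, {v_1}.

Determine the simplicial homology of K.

H_0 = Z^3.

Order the vertices as v_0 < v_1 < v_2. Listing each simplex with vertices in this order, K has dimension 0 with simplices:

  0-simplices (3): [v_0], [v_1], [v_2]

Hence C_0 ≅ Z^3.

Computing H_k = (kernel of ∂_k) / (image of ∂_{k+1}):

  H_0: rank C_0 − rank ∂_1 = 3 − 0 = 3, and there is no ∂_1, so H_0 = Z^3.

(K is a triangulation of a set of 3 points.)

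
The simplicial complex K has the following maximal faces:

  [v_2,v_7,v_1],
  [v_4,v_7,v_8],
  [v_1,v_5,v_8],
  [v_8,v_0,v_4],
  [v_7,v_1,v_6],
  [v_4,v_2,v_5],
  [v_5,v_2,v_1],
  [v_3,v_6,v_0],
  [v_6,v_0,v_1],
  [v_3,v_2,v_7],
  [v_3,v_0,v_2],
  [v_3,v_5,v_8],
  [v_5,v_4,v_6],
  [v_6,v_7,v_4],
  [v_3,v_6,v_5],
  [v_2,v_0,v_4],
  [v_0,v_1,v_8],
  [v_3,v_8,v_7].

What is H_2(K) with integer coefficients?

Fix the vertex order v_0 < v_1 < v_2 < v_3 < v_4 < v_5 < v_6 < v_7 < v_8 and write every simplex with vertices in increasing order. Then dim K = 2 and the simplices of K are:

  0-simplices (9): [v_0], [v_1], [v_2], [v_3], [v_4], [v_5], [v_6], [v_7], [v_8]
  1-simplices (27): (27 of them)
  2-simplices (18): (18 of them)

so the chain groups are C_0 ≅ Z^9, C_1 ≅ Z^27, C_2 ≅ Z^18.

∂_1: C_1 → C_0 sends each edge [p,q] (with p < q) to q − p.
As a 9×27 matrix over Z this has rank 8, with invariant factors (1,1,1,1,1,1,1,1).

∂_2: C_2 → C_1 sends each 2-simplex [p,q,r] to [q,r] − [p,r] + [p,q]. For instance
  ∂[v_0,v_2,v_3] = [v_2,v_3] − [v_0,v_3] + [v_0,v_2],
  ∂[v_1,v_6,v_7] = [v_6,v_7] − [v_1,v_7] + [v_1,v_6].
This gives a 27×18 integer matrix of rank 17; reducing to Smith normal form yields diagonal entries (1,1,1,1,1,1,1,1,1,1,1,1,1,1,1,1,1).

Now H_k = ker ∂_k / im ∂_{k+1}, so:

  H_2: rank ker ∂_2 − rank ∂_3 = (18 − 17) − 0 = 1, and there is no ∂_3, so H_2 ≅ Z.

H_2 = Z.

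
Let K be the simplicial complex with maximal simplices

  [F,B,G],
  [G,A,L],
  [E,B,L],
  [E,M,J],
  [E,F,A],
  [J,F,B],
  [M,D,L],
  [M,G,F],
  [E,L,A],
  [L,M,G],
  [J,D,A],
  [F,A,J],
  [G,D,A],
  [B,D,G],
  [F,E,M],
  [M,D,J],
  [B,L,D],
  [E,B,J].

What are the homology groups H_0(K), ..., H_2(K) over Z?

Take the total order A < B < D < E < F < G < J < L < M on the vertex set. Then K (dimension 2) consists of the simplices:

  0-simplices (9): A, B, D, E, F, G, J, L, M
  1-simplices (27): AD, AE, AF, AG, AJ, AL, BD, BE, BF, BG, BJ, BL, DG, DJ, DL, DM, EF, EJ, EL, EM, FG, FJ, FM, GL, GM, JM, LM
  2-simplices (18): ADG, ADJ, AEF, AEL, AFJ, AGL, BDG, BDL, BEJ, BEL, BFG, BFJ, DJM, DLM, EFM, EJM, FGM, GLM

Hence C_0 ≅ Z^9, C_1 ≅ Z^27, C_2 ≅ Z^18.

Boundary ∂_1: C_1 → C_0 is given by ∂[p,q] = [q] − [p]. For instance
  ∂EL = L − E.
This gives a 9×27 integer matrix of rank 8; reducing to Smith normal form yields diagonal entries (1,1,1,1,1,1,1,1).

Boundary ∂_2: C_2 → C_1 sends each 2-simplex [p,q,r] to [q,r] − [p,r] + [p,q]. For instance
  ∂ADJ = DJ − AJ + AD,
  ∂AGL = GL − AL + AG.
The 27×18 boundary matrix has rank 18 and Smith normal form diag(1,1,1,1,1,1,1,1,1,1,1,1,1,1,1,1,1,2).

Reading off H_k = ker ∂_k / im ∂_{k+1}:

  H_0: rank C_0 − rank ∂_1 = 9 − 8 = 1, and the invariant factors of ∂_1 are all 1, so H_0 ≅ Z.
  H_1: rank ker ∂_1 − rank ∂_2 = (27 − 8) − 18 = 1, and ∂_2 has invariant factor 2 > 1, so H_1 ≅ Z ⊕ Z/2.
  H_2: rank ker ∂_2 − rank ∂_3 = (18 − 18) − 0 = 0, and there is no ∂_3, so H_2 ≅ 0.

(K is a triangulation of the Klein bottle.)

H_0 = Z,  H_1 = Z ⊕ Z/2,  H_2 = 0.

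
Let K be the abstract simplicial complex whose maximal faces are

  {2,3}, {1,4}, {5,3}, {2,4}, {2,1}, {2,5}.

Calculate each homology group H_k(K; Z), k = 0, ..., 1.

H_0 = Z,  H_1 = Z^2.

Fix the vertex order 1 < 2 < 3 < 4 < 5 and write every simplex with vertices in increasing order. Then dim K = 1 and the simplices of K are:

  0-simplices (5): [1], [2], [3], [4], [5]
  1-simplices (6): [1,2], [1,4], [2,3], [2,4], [2,5], [3,5]

giving chain groups C_0 ≅ Z^5, C_1 ≅ Z^6.

Boundary ∂_1: C_1 → C_0 is given by ∂[p,q] = [q] − [p].
As a 5×6 matrix over Z this has rank 4, with invariant factors (1,1,1,1).

Reading off H_k = ker ∂_k / im ∂_{k+1}:

  H_0: rank C_0 − rank ∂_1 = 5 − 4 = 1, and the invariant factors of ∂_1 are all 1, so H_0 = Z.
  H_1: rank ker ∂_1 − rank ∂_2 = (6 − 4) − 0 = 2, and there is no ∂_2, so H_1 = Z^2.

As a check, the Euler characteristic is 5 − 6 = -1, which agrees with 1 − 2 = -1.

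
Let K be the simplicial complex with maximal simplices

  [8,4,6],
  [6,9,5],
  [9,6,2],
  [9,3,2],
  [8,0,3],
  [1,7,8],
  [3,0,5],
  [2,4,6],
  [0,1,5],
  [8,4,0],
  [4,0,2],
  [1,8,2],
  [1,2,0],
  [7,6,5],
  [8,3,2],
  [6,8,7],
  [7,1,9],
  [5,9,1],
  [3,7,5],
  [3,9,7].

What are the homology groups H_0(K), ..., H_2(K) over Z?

Order the vertices as 0 < 1 < 2 < 3 < 4 < 5 < 6 < 7 < 8 < 9. Listing each simplex with vertices in this order, K has dimension 2 with simplices:

  0-simplices (10): [0], [1], [2], [3], [4], [5], [6], [7], [8], [9]
  1-simplices (30): (30 of them)
  2-simplices (20): (20 of them)

giving chain groups C_0 ≅ Z^10, C_1 ≅ Z^30, C_2 ≅ Z^20.

The boundary map ∂_1: C_1 → C_0 maps an edge to its endpoints' difference, ∂[p,q] = q − p. For instance
  ∂[2,8] = [8] − [2].
The resulting 10×30 matrix has rank 9, and its Smith normal form has invariant factors (1,1,1,1,1,1,1,1,1).

The boundary map ∂_2: C_2 → C_1 maps a triangle to the signed sum of its edges. For instance
  ∂[1,7,9] = [7,9] − [1,9] + [1,7],
  ∂[5,6,7] = [6,7] − [5,7] + [5,6].
The 30×20 boundary matrix has rank 20 and Smith normal form diag(1,1,1,1,1,1,1,1,1,1,1,1,1,1,1,1,1,1,1,2).

Now H_k = ker ∂_k / im ∂_{k+1}, so:

  H_0: rank C_0 − rank ∂_1 = 10 − 9 = 1, and the invariant factors of ∂_1 are all 1, so H_0 = Z.
  H_1: rank ker ∂_1 − rank ∂_2 = (30 − 9) − 20 = 1, and ∂_2 has invariant factor 2 > 1, so H_1 = Z ⊕ Z/2Z.
  H_2: rank ker ∂_2 − rank ∂_3 = (20 − 20) − 0 = 0, and there is no ∂_3, so H_2 = 0.

H_0 = Z,  H_1 = Z ⊕ Z/2Z,  H_2 = 0.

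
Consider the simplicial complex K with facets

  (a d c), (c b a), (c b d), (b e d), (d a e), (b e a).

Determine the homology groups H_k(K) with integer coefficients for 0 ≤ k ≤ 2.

K has 5 vertices, 9 edges, 6 triangles.
rank ∂_0 = 0, rank ∂_1 = 4 ⇒ b_0 = 5 − 0 − 4 = 1; all invariant factors of ∂_1 are 1 so no torsion. So H_0 ≅ Z.
rank ∂_1 = 4, rank ∂_2 = 5 ⇒ b_1 = 9 − 4 − 5 = 0; all invariant factors of ∂_2 are 1 so no torsion. So H_1 ≅ 0.
rank ∂_2 = 5, rank ∂_3 = 0 ⇒ b_2 = 6 − 5 − 0 = 1. So H_2 ≅ Z.

H_0 = Z,  H_1 = 0,  H_2 = Z.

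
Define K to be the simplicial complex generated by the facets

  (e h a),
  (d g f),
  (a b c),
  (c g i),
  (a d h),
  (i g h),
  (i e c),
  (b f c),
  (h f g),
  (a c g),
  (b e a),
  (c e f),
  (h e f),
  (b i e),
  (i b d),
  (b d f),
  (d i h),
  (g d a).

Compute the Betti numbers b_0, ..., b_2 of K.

Take the total order a < b < c < d < e < f < g < h < i on the vertex set. Then K (dimension 2) consists of the simplices:

  0-simplices (9): a, b, c, d, e, f, g, h, i
  1-simplices (27): ab, ac, ad, ae, ag, ah, bc, bd, be, bf, bi, ce, cf, cg, ci, df, dg, dh, di, ef, eh, ei, fg, fh, gh, gi, hi
  2-simplices (18): abc, abe, acg, adg, adh, aeh, bcf, bdf, bdi, bei, cef, cei, cgi, dfg, dhi, efh, fgh, ghi

Hence C_0 ≅ Z^9, C_1 ≅ Z^27, C_2 ≅ Z^18.

The boundary map ∂_1: C_1 → C_0 is given by ∂[p,q] = [q] − [p].
The resulting 9×27 matrix has rank 8, and its Smith normal form has invariant factors (1,1,1,1,1,1,1,1).

The boundary map ∂_2: C_2 → C_1 maps a triangle to the signed sum of its edges. For instance
  ∂cgi = gi − ci + cg,
  ∂bcf = cf − bf + bc.
As a 27×18 matrix over Z this has rank 18, with invariant factors (1,1,1,1,1,1,1,1,1,1,1,1,1,1,1,1,1,2).

Computing H_k = (kernel of ∂_k) / (image of ∂_{k+1}):

  H_0: rank C_0 − rank ∂_1 = 9 − 8 = 1, and the invariant factors of ∂_1 are all 1, so H_0 ≅ Z.
  H_1: rank ker ∂_1 − rank ∂_2 = (27 − 8) − 18 = 1, and ∂_2 has invariant factor 2 > 1, so H_1 ≅ Z ⊕ Z/2Z.
  H_2: rank ker ∂_2 − rank ∂_3 = (18 − 18) − 0 = 0, and there is no ∂_3, so H_2 ≅ 0.

As a check, the Euler characteristic is 9 − 27 + 18 = 0, which agrees with 1 − 1 + 0 = 0.

Hence the Betti numbers are b_0 = 1, b_1 = 1, b_2 = 0.

b_0 = 1, b_1 = 1, b_2 = 0.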